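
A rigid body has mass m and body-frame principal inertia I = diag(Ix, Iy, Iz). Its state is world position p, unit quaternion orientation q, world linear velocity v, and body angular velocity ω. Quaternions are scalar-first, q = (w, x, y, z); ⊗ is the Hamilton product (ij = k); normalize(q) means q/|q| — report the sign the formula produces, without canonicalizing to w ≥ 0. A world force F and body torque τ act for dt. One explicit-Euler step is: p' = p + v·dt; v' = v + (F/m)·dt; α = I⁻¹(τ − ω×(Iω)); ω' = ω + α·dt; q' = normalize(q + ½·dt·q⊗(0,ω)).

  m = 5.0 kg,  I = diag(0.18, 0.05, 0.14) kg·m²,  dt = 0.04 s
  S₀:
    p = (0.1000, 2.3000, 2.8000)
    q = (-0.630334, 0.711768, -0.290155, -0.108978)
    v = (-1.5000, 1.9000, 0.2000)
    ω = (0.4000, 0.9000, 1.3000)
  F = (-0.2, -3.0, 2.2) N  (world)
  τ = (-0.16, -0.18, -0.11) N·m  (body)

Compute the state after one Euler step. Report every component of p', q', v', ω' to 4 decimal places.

α = I⁻¹(τ − ω×Iω) = (-1.4739, -4.0160, -0.4514)
ω' = ω + α·dt = (0.3410, 0.7394, 1.2819)
Hamilton product q⊗(0,ω) = (0.1181037, -0.5312549, -1.5361902, -0.0627810)
q' = normalize(q + ½dt·q⊗(0,ω)) = (-0.6276, 0.7008, -0.3207, -0.1102)
a = (-0.0400, -0.6000, 0.4400)
new position p' = (0.0400, 2.3760, 2.8080)
v' = v + a·dt = (-1.5016, 1.8760, 0.2176)

p' = (0.0400, 2.3760, 2.8080)
q' = (-0.6276, 0.7008, -0.3207, -0.1102)
v' = (-1.5016, 1.8760, 0.2176)
ω' = (0.3410, 0.7394, 1.2819)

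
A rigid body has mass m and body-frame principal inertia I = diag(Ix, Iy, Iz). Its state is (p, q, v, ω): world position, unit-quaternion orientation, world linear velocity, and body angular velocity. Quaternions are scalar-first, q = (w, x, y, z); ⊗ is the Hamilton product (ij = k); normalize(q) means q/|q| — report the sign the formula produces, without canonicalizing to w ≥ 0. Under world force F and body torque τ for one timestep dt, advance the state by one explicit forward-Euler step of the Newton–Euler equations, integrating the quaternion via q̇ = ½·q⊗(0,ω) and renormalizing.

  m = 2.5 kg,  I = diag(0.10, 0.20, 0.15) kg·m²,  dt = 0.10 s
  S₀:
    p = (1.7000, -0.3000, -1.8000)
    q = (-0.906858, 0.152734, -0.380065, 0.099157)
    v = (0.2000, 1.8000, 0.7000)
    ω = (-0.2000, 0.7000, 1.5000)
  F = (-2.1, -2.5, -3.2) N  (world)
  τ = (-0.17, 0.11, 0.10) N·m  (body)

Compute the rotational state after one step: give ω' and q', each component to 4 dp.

ω' = (-0.3175, 0.7475, 1.5760)
q' = (-0.8964, 0.1294, -0.4228, 0.0326)

angular accel α = (-1.1750, 0.4750, 0.7600)
ω' = ω + α·dt = (-0.3175, 0.7475, 1.5760)
q⊗(0,ω) = (0.1478568, -0.4581358, -0.8837330, -1.3293862)
q' = normalize(q + ½dt·q⊗(0,ω)) = (-0.8964, 0.1294, -0.4228, 0.0326)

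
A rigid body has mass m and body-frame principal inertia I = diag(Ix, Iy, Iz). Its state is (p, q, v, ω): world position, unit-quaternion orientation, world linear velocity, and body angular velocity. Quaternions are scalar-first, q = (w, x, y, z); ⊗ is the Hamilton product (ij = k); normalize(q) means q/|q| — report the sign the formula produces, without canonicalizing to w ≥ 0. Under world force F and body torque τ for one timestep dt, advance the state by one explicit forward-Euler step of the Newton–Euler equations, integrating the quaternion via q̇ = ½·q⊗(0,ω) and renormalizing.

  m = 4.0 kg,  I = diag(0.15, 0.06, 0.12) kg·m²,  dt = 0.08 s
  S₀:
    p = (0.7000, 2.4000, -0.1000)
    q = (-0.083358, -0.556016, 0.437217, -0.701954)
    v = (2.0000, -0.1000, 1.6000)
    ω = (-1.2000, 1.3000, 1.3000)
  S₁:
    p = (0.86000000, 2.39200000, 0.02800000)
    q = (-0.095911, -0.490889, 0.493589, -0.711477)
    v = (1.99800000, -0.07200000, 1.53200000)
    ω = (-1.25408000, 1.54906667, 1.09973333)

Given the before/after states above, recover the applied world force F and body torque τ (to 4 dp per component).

ω₁ − ω₀ = (-0.05408000, 0.24906667, -0.20026667)
precession coupling = (0.1014, -0.0468, 0.1404)
applied torque τ = (0.0000, 0.1400, -0.1600)
v₁ − v₀ = (-0.00200000, 0.02800000, -0.06800000)
F = m·Δv/dt = (-0.1000, 1.4000, -3.4000)

F = (-0.1000, 1.4000, -3.4000)
τ = (0.0000, 0.1400, -0.1600)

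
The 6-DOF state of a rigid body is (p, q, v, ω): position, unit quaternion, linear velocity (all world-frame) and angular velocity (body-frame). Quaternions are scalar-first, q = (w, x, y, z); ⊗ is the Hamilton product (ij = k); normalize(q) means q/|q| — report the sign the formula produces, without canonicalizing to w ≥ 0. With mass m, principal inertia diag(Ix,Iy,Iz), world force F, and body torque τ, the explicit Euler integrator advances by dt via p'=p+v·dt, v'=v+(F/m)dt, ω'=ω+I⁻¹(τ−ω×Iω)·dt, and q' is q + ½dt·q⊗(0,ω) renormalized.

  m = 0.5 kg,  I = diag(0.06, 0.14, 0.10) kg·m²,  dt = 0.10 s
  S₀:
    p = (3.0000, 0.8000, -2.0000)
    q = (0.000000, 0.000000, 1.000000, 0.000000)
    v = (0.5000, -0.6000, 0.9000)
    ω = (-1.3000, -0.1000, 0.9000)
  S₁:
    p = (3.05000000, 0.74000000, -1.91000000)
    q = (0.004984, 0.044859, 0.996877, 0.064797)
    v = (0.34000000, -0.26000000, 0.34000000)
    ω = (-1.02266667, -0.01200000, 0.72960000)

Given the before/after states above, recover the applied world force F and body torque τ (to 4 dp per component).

F = (-0.8000, 1.7000, -2.8000)
τ = (0.1700, 0.1700, -0.1600)

Δω = ω₁−ω₀ = (0.27733333, 0.08800000, -0.17040000)
I·α + gyro = (0.1700, 0.1700, -0.1600)
Δv = v₁−v₀ = (-0.16000000, 0.34000000, -0.56000000)
applied force F = (-0.8000, 1.7000, -2.8000)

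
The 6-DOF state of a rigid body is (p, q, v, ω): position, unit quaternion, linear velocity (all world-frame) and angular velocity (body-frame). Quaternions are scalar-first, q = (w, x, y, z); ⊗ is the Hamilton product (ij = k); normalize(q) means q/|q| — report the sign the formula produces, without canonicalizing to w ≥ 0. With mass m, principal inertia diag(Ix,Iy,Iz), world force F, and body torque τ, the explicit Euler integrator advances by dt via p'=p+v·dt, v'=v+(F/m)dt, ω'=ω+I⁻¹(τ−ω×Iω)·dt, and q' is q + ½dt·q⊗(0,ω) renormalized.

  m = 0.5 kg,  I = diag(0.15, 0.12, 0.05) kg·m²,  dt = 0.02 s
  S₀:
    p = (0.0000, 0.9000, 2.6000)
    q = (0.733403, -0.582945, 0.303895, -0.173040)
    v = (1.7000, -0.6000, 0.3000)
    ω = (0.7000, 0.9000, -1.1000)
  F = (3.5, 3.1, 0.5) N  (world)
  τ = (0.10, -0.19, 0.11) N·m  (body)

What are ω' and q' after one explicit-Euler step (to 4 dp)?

ω' = (0.7041, 0.8812, -1.0484)
q' = (0.7328, -0.5795, 0.3028, -0.1885)

ω×(Iω) gyroscopic = (0.0693, -0.0770, -0.0189)
α = I⁻¹(τ − ω×Iω) = (0.2047, -0.9417, 2.5780)
new body rate ω' = (0.7041, 0.8812, -1.0484)
Hamilton product q⊗(0,ω) = (-0.0557880, 0.3348336, -0.1023048, -1.5441203)
q' = normalize(q + ½dt·q⊗(0,ω)) = (0.7328, -0.5795, 0.3028, -0.1885)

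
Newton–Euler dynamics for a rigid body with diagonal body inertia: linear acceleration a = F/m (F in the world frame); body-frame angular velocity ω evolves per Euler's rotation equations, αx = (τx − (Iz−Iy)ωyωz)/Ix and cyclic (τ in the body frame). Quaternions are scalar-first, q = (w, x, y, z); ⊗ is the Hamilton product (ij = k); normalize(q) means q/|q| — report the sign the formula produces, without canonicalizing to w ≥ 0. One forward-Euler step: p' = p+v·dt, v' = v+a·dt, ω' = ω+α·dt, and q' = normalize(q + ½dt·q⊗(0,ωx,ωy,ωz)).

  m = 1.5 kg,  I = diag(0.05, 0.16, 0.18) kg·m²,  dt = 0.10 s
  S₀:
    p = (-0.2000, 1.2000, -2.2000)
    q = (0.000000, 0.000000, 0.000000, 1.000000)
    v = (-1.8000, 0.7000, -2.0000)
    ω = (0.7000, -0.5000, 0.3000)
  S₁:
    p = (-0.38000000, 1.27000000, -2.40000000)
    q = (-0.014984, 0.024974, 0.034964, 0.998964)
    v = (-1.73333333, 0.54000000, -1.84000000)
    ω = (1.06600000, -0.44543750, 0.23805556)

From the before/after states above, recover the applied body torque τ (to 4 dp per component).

τ = (0.1800, 0.0600, -0.1500)

rate change Δω = (0.36600000, 0.05456250, -0.06194444)
τ = I·(Δω/dt) + ω₀×(Iω₀) = (0.1800, 0.0600, -0.1500)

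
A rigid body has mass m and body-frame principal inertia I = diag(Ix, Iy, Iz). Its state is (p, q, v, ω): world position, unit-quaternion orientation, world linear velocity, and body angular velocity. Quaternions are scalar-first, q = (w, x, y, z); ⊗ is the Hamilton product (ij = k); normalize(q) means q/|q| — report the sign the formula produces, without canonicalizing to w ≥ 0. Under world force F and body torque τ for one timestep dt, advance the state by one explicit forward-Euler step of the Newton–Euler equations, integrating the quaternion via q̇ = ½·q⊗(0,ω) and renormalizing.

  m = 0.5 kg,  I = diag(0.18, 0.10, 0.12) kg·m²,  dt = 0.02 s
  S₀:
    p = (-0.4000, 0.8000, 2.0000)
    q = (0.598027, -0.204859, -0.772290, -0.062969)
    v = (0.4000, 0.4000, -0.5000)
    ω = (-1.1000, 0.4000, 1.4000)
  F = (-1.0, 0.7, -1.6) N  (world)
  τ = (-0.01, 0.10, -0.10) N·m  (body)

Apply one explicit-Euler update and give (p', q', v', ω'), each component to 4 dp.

new position p' = (-0.3920, 0.8080, 1.9900)
new velocity v' = (0.3600, 0.4280, -0.5640)
(τ − ω×Iω)/I = (-0.1178, 1.9240, -1.1267)
new body rate ω' = (-1.1024, 0.4385, 1.3775)
q⊗(0,ω) = (0.1717277, -1.7138481, 0.5952793, -0.0942248)
q + ½dt·q⊗(0,ω), renormalized = (0.5996, -0.2220, -0.7662, -0.0639)

p' = (-0.3920, 0.8080, 1.9900)
q' = (0.5996, -0.2220, -0.7662, -0.0639)
v' = (0.3600, 0.4280, -0.5640)
ω' = (-1.1024, 0.4385, 1.3775)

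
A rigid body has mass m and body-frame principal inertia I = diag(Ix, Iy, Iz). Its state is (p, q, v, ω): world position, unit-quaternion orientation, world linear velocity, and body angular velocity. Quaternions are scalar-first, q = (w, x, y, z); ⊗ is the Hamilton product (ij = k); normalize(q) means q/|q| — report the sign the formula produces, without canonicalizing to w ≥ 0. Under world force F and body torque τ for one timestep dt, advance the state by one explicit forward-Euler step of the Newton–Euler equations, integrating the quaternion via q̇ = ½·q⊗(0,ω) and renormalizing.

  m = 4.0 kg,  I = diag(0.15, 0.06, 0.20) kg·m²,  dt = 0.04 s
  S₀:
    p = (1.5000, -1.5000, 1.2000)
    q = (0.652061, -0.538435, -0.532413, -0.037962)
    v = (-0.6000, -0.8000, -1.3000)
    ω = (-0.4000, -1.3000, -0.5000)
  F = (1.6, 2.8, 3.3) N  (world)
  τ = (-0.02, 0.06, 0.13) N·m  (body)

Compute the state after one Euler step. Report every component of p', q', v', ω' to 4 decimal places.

p' = (1.4760, -1.5320, 1.1480)
q' = (0.6333, -0.5391, -0.5542, -0.0347)
v' = (-0.5840, -0.7720, -1.2670)
ω' = (-0.4296, -1.2533, -0.4646)

linear accel F/m = (0.4000, 0.7000, 0.8250)
new position p' = (1.4760, -1.5320, 1.1480)
v' = v + a·dt = (-0.5840, -0.7720, -1.2670)
gyro term ω×Iω = (0.0910, -0.0100, -0.0468)
α = I⁻¹(τ − ω×Iω) = (-0.7400, 1.1667, 0.8840)
new body rate ω' = (-0.4296, -1.2533, -0.4646)
Hamilton product q⊗(0,ω) = (-0.9264919, -0.0439685, -1.1017120, 0.1609698)
q' = normalize(q + ½dt·q⊗(0,ω)) = (0.6333, -0.5391, -0.5542, -0.0347)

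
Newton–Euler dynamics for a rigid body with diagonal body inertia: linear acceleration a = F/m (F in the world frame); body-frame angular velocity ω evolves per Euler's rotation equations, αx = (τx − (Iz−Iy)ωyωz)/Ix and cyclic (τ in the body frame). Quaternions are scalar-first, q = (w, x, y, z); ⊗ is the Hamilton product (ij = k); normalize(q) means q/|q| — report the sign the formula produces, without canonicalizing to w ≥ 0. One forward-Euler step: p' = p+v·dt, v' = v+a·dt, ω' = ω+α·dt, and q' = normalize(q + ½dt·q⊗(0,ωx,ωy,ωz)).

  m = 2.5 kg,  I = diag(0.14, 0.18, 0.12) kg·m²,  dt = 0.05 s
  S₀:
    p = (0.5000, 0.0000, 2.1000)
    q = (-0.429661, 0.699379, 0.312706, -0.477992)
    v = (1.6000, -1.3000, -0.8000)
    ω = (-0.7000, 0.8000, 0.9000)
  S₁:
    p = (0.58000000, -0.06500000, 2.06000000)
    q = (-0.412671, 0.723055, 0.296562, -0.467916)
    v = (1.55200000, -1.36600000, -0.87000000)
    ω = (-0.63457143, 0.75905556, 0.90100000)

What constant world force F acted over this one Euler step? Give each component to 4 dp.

F = (-2.4000, -3.3000, -3.5000)

Δv = v₁−v₀ = (-0.04800000, -0.06600000, -0.07000000)
F = m·Δv/dt = (-2.4000, -3.3000, -3.5000)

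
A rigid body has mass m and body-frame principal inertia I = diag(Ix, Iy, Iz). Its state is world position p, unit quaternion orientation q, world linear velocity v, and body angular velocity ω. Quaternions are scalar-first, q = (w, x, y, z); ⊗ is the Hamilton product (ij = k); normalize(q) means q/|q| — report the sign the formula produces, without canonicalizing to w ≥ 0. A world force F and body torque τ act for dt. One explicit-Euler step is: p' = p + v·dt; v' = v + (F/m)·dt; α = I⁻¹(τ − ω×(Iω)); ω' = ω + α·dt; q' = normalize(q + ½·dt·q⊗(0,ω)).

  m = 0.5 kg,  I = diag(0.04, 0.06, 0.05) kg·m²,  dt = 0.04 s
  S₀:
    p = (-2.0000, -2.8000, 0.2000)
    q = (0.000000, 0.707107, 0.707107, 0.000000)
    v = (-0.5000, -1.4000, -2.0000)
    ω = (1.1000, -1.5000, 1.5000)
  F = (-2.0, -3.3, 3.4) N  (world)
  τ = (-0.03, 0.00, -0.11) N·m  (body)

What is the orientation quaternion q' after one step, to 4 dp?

Hamilton product q⊗(0,ω) = (0.2828428, 1.0606605, -1.0606605, -1.8384782)
updated quaternion q' = (0.0057, 0.7275, 0.6851, -0.0367)

q' = (0.0057, 0.7275, 0.6851, -0.0367)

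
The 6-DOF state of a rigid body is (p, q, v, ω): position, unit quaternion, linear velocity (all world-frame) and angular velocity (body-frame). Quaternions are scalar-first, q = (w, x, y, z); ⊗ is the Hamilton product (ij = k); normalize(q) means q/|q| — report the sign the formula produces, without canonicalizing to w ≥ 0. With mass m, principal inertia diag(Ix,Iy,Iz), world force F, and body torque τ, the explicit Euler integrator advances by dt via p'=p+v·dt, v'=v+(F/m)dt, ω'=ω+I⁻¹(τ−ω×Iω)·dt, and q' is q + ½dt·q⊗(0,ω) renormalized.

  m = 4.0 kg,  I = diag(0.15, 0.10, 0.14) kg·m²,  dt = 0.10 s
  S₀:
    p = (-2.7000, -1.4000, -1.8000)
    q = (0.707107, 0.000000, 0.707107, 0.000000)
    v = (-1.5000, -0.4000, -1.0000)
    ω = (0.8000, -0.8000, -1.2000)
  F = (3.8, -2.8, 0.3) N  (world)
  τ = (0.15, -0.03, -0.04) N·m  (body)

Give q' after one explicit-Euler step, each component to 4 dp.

q' = (0.7329, -0.0141, 0.6765, -0.0705)

2q̇ = q⊗(0,ω) = (0.5656856, -0.2828428, -0.5656856, -1.4142140)
updated quaternion q' = (0.7329, -0.0141, 0.6765, -0.0705)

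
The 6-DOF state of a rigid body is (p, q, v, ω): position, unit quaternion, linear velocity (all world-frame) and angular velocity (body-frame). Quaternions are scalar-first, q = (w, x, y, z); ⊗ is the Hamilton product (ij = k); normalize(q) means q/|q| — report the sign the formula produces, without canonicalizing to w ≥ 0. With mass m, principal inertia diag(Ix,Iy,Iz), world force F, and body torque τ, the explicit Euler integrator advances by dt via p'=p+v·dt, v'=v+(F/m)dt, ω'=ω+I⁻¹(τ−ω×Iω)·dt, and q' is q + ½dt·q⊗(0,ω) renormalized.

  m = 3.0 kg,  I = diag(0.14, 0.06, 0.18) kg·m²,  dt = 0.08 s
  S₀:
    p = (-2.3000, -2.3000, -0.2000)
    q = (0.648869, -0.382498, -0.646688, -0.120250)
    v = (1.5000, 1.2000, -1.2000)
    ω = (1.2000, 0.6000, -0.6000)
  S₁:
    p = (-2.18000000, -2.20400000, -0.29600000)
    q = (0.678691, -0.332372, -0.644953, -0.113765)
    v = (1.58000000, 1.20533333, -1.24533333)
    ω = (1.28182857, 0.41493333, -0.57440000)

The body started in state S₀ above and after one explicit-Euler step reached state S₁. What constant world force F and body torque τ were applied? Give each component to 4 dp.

velocity change Δv = (0.08000000, 0.00533333, -0.04533333)
applied force F = (3.0000, 0.2000, -1.7000)
ω₁ − ω₀ = (0.08182857, -0.18506667, 0.02560000)
precession coupling = (-0.0432, 0.0288, -0.0576)
I·α + gyro = (0.1000, -0.1100, 0.0000)

F = (3.0000, 0.2000, -1.7000)
τ = (0.1000, -0.1100, 0.0000)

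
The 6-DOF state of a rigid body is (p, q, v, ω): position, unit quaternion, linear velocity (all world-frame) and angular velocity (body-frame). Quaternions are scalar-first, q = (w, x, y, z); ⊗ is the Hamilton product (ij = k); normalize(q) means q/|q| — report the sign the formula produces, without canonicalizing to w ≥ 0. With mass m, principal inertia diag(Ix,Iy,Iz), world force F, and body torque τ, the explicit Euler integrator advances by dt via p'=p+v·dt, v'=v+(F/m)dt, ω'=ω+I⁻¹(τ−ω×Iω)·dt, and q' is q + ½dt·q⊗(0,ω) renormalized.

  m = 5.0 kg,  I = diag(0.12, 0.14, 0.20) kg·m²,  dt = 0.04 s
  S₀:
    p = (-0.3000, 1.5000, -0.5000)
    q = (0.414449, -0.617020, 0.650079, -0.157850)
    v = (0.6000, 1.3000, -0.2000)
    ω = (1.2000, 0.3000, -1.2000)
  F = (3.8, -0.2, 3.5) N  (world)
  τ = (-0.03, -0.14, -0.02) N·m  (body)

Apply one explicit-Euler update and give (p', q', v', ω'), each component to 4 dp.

gyro term ω×Iω = (-0.0216, 0.1152, 0.0072)
(τ − ω×Iω)/I = (-0.0700, -1.8229, -0.1360)
ω + α·dt = (1.1972, 0.2271, -1.2054)
2q̇ = q⊗(0,ω) = (0.3559803, -0.2354010, -0.8055093, -1.4625396)
q + ½dt·q⊗(0,ω), renormalized = (0.4213, -0.6214, 0.6336, -0.1870)
a = (0.7600, -0.0400, 0.7000)
new position p' = (-0.2760, 1.5520, -0.5080)
v + (F/m)dt = (0.6304, 1.2984, -0.1720)

p' = (-0.2760, 1.5520, -0.5080)
q' = (0.4213, -0.6214, 0.6336, -0.1870)
v' = (0.6304, 1.2984, -0.1720)
ω' = (1.1972, 0.2271, -1.2054)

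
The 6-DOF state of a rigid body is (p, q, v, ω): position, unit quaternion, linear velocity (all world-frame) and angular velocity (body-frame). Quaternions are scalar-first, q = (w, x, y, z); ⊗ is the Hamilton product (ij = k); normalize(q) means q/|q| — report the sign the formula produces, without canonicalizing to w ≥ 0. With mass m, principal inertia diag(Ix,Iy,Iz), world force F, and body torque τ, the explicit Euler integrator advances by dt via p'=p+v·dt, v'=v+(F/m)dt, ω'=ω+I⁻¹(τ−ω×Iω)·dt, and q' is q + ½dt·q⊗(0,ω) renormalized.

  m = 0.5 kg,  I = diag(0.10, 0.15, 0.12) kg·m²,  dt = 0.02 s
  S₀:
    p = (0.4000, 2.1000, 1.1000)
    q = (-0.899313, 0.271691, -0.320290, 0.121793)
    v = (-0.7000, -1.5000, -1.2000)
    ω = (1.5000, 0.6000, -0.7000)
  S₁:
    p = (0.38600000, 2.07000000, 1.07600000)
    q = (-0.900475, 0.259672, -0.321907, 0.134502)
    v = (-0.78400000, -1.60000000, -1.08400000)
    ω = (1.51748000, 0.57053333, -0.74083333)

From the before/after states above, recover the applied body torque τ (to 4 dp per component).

rate change Δω = (0.01748000, -0.02946667, -0.04083333)
applied torque τ = (0.1000, -0.2000, -0.2000)

τ = (0.1000, -0.2000, -0.2000)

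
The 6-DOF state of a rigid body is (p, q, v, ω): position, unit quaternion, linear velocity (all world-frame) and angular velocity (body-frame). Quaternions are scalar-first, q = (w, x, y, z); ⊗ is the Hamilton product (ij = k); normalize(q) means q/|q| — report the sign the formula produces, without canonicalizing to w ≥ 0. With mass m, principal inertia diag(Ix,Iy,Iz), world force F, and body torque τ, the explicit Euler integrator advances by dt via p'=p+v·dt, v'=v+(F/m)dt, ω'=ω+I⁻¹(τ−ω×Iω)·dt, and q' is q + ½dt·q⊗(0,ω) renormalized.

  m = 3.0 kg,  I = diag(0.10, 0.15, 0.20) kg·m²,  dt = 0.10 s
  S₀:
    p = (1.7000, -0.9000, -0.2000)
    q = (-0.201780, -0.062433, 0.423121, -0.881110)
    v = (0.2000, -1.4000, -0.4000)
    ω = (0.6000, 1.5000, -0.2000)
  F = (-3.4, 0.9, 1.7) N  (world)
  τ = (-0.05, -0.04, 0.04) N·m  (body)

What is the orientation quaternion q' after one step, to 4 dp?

2q̇ = q⊗(0,ω) = (-0.7734437, 1.1159728, -0.8438226, -0.3071661)
updated quaternion q' = (-0.2397, -0.0066, 0.3797, -0.8935)

q' = (-0.2397, -0.0066, 0.3797, -0.8935)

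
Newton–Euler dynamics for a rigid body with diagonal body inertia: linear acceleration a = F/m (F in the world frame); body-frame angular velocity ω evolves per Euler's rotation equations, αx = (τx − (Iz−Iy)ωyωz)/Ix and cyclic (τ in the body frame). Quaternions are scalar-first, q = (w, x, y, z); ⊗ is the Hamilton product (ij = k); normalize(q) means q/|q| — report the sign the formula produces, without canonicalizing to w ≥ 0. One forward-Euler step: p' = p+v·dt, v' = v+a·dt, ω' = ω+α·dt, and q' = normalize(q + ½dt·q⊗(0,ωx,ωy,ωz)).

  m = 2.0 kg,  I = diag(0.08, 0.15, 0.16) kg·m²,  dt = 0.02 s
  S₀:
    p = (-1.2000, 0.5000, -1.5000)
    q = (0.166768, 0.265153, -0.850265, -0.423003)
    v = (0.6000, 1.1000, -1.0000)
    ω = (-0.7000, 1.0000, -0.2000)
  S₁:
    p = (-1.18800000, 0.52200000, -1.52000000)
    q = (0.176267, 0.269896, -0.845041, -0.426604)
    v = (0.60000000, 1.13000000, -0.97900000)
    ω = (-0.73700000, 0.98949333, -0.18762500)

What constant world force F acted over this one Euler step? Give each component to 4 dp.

F = (0.0000, 3.0000, 2.1000)

v₁ − v₀ = (0.00000000, 0.03000000, 0.02100000)
applied force F = (0.0000, 3.0000, 2.1000)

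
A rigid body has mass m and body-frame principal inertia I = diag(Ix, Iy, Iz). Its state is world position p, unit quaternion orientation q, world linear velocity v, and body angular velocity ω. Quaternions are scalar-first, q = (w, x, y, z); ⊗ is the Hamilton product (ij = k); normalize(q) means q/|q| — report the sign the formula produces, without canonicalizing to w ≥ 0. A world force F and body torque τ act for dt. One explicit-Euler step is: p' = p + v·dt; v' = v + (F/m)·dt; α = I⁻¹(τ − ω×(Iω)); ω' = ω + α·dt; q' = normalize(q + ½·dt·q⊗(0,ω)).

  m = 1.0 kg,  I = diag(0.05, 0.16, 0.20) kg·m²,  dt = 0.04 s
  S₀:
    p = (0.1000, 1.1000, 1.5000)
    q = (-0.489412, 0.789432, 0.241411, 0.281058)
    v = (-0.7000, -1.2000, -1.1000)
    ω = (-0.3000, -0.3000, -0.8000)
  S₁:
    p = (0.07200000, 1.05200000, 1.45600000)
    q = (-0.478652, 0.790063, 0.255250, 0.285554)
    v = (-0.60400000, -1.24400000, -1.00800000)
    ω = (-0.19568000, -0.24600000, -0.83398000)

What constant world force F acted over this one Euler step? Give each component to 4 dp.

velocity change Δv = (0.09600000, -0.04400000, 0.09200000)
applied force F = (2.4000, -1.1000, 2.3000)

F = (2.4000, -1.1000, 2.3000)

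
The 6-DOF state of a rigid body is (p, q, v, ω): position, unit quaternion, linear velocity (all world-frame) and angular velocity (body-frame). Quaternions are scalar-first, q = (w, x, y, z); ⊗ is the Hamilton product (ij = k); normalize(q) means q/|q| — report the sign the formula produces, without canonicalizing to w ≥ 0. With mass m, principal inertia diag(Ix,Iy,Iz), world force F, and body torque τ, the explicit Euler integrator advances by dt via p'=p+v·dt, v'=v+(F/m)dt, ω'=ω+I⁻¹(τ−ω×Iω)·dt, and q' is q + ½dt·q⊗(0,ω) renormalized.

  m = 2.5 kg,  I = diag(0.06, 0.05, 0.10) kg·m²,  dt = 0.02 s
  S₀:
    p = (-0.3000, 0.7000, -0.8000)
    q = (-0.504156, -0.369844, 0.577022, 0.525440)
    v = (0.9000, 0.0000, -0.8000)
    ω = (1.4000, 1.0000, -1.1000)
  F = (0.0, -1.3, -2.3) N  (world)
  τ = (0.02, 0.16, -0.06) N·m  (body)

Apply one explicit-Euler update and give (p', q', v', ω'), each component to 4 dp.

p' = (-0.2820, 0.7000, -0.8160)
q' = (-0.4989, -0.3884, 0.5751, 0.5191)
v' = (0.9000, -0.0104, -0.8184)
ω' = (1.4250, 1.0394, -1.1092)

a = (0.0000, -0.5200, -0.9200)
p' = p + v·dt = (-0.2820, 0.7000, -0.8160)
v + (F/m)dt = (0.9000, -0.0104, -0.8184)
precession coupling ω×(Iω) = (-0.0550, 0.0616, -0.0140)
α = I⁻¹(τ − ω×Iω) = (1.2500, 1.9680, -0.4600)
ω + α·dt = (1.4250, 1.0394, -1.1092)
q⊗(0,ω) = (0.5187436, -1.8659826, -0.1753684, -0.6231032)
q' = normalize(q + ½dt·q⊗(0,ω)) = (-0.4989, -0.3884, 0.5751, 0.5191)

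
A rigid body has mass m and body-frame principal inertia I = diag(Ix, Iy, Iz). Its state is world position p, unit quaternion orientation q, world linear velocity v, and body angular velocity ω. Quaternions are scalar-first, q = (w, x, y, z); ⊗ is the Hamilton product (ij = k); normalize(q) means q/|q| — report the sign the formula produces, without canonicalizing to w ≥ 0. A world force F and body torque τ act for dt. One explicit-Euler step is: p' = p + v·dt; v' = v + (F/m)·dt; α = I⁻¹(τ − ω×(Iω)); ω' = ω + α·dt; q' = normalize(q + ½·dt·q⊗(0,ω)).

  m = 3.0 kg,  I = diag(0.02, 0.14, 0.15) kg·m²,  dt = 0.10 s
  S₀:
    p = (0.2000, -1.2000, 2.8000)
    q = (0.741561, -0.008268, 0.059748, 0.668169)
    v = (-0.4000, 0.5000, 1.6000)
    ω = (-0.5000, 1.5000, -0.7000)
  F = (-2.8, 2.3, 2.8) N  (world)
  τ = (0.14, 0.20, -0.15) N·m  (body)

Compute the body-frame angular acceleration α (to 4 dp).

precession coupling ω×(Iω) = (-0.0105, -0.0455, -0.0900)
angular accel α = (7.5250, 1.7536, -0.4000)

α = (7.5250, 1.7536, -0.4000)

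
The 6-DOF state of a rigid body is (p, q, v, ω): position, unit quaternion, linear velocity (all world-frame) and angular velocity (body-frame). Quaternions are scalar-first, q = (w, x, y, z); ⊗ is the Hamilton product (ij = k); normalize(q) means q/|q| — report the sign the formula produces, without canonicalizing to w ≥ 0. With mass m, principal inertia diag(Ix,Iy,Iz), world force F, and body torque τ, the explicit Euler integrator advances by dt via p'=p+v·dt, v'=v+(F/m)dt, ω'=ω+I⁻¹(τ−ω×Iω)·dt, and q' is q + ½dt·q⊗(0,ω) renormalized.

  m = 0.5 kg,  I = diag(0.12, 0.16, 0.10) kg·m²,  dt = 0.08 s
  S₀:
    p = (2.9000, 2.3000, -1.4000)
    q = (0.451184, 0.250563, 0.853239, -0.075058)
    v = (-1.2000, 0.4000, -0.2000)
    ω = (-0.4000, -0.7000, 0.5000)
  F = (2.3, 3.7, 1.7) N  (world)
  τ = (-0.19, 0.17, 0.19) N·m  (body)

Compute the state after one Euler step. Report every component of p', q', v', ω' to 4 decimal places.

p' = (2.8040, 2.3320, -1.4160)
q' = (0.4802, 0.2581, 0.8362, -0.0594)
v' = (-0.8320, 0.9920, 0.0720)
ω' = (-0.5407, -0.6130, 0.6430)

a = (4.6000, 7.4000, 3.4000)
p + v·dt = (2.8040, 2.3320, -1.4160)
v + (F/m)dt = (-0.8320, 0.9920, 0.0720)
α = I⁻¹(τ − ω×Iω) = (-1.7583, 1.0875, 1.7880)
ω + α·dt = (-0.5407, -0.6130, 0.6430)
2q̇ = q⊗(0,ω) = (0.7350215, 0.1936053, -0.4110871, 0.3914935)
q' = normalize(q + ½dt·q⊗(0,ω)) = (0.4802, 0.2581, 0.8362, -0.0594)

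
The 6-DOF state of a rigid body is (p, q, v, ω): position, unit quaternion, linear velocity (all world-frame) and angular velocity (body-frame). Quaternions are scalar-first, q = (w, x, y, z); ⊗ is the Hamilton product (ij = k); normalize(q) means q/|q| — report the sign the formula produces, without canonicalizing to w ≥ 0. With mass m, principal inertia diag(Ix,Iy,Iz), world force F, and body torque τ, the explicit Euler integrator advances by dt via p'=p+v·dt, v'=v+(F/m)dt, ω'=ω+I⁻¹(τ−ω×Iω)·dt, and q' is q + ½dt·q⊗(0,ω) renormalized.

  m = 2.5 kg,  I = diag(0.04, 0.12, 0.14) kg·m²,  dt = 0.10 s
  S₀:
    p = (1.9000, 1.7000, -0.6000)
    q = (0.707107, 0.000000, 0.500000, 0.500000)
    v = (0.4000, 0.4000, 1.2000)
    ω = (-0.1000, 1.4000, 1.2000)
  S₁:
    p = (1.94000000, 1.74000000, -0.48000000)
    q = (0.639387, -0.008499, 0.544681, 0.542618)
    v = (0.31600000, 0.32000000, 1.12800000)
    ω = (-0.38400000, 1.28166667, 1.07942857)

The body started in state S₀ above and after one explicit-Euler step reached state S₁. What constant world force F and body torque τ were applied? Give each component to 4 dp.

F = (-2.1000, -2.0000, -1.8000)
τ = (-0.0800, -0.1300, -0.1800)

Δω = ω₁−ω₀ = (-0.28400000, -0.11833333, -0.12057143)
ω₀×(Iω₀) = (0.0336, 0.0120, -0.0112)
applied torque τ = (-0.0800, -0.1300, -0.1800)
Δv = v₁−v₀ = (-0.08400000, -0.08000000, -0.07200000)
F = m·Δv/dt = (-2.1000, -2.0000, -1.8000)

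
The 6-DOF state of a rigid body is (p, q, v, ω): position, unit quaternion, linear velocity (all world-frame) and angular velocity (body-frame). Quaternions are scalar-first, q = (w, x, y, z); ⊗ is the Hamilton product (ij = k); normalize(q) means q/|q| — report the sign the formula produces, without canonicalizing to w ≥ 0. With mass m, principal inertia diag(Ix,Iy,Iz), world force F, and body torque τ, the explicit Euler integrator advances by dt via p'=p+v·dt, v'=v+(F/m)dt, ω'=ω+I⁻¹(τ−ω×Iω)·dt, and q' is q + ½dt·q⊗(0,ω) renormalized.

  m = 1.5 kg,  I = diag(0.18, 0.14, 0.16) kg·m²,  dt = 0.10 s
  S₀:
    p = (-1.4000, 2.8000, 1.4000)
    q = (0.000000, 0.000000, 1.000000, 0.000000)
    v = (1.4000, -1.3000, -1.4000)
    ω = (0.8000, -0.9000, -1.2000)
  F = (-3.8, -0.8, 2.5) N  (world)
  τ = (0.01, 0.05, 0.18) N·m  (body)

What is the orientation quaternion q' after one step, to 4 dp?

Hamilton product q⊗(0,ω) = (0.9000000, -1.2000000, 0.0000000, -0.8000000)
q + ½dt·q⊗(0,ω), renormalized = (0.0448, -0.0598, 0.9964, -0.0399)

q' = (0.0448, -0.0598, 0.9964, -0.0399)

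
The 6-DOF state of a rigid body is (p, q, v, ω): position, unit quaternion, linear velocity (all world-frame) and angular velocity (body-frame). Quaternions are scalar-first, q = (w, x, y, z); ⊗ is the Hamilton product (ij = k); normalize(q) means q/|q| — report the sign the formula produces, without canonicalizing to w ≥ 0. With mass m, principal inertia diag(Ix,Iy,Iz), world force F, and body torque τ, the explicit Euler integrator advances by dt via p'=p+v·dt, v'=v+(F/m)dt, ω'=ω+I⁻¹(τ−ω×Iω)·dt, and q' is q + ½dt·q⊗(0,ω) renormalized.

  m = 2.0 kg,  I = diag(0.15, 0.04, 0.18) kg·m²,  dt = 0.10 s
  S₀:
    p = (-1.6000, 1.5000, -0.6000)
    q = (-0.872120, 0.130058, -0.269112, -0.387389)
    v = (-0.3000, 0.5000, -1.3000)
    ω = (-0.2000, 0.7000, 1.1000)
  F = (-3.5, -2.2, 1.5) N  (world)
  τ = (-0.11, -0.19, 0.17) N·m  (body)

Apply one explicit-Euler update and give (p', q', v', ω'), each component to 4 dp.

ω×(Iω) gyroscopic = (0.1078, 0.0066, 0.0154)
(τ − ω×Iω)/I = (-1.4520, -4.9150, 0.8589)
ω + α·dt = (-0.3452, 0.2085, 1.1859)
q⊗(0,ω) = (0.6405179, 0.1495731, -0.6760700, -0.9221138)
q' = normalize(q + ½dt·q⊗(0,ω)) = (-0.8383, 0.1372, -0.3023, -0.4326)
p + v·dt = (-1.6300, 1.5500, -0.7300)
v + (F/m)dt = (-0.4750, 0.3900, -1.2250)

p' = (-1.6300, 1.5500, -0.7300)
q' = (-0.8383, 0.1372, -0.3023, -0.4326)
v' = (-0.4750, 0.3900, -1.2250)
ω' = (-0.3452, 0.2085, 1.1859)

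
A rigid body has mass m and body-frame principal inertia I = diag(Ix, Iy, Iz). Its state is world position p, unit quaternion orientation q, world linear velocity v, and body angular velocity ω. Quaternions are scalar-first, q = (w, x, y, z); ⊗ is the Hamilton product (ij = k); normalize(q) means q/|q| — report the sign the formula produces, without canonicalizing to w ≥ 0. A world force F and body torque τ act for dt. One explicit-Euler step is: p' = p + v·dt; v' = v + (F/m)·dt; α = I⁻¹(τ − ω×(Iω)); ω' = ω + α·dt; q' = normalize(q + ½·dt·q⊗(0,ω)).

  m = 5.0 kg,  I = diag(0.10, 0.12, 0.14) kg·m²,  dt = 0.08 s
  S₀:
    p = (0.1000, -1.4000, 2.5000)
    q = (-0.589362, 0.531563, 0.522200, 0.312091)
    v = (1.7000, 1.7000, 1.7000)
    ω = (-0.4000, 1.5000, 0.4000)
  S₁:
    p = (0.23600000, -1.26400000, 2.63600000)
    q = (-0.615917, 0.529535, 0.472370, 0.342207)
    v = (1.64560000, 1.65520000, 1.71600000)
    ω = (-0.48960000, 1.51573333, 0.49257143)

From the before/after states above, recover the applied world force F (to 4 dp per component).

F = (-3.4000, -2.8000, 1.0000)

v₁ − v₀ = (-0.05440000, -0.04480000, 0.01600000)
applied force F = (-3.4000, -2.8000, 1.0000)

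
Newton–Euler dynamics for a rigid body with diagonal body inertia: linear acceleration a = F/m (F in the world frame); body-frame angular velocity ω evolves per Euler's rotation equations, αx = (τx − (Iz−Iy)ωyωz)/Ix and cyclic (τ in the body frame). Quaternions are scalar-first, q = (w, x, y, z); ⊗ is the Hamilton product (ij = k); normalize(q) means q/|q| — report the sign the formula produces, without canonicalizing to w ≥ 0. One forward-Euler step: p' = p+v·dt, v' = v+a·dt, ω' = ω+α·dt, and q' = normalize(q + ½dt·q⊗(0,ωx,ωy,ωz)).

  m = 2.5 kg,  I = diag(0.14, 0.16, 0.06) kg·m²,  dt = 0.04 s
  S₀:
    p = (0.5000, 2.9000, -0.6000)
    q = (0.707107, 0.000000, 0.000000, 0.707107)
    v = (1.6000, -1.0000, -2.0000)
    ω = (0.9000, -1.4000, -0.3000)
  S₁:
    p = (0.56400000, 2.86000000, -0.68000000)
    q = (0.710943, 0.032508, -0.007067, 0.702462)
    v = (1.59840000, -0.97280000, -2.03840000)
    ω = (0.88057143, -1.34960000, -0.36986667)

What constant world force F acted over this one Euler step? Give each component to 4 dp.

velocity change Δv = (-0.00160000, 0.02720000, -0.03840000)
applied force F = (-0.1000, 1.7000, -2.4000)

F = (-0.1000, 1.7000, -2.4000)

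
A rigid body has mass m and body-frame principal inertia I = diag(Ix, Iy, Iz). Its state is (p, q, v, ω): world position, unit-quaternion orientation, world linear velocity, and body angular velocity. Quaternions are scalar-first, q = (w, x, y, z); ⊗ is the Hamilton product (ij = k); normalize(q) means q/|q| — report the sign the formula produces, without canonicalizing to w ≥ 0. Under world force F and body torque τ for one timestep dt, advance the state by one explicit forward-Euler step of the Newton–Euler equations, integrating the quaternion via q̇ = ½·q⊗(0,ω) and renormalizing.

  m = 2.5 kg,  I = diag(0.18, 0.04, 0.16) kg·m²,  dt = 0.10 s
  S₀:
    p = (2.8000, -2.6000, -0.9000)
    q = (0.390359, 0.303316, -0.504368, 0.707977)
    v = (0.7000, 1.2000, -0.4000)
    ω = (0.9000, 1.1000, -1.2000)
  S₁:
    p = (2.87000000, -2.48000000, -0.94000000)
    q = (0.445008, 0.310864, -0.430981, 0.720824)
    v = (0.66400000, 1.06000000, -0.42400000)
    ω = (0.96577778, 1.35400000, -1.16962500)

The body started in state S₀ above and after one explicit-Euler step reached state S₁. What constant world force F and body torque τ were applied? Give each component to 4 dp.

v₁ − v₀ = (-0.03600000, -0.14000000, -0.02400000)
applied force F = (-0.9000, -3.5000, -0.6000)
Δω = ω₁−ω₀ = (0.06577778, 0.25400000, 0.03037500)
ω₀×(Iω₀) = (-0.1584, -0.0216, -0.1386)
I·α + gyro = (-0.0400, 0.0800, -0.0900)

F = (-0.9000, -3.5000, -0.6000)
τ = (-0.0400, 0.0800, -0.0900)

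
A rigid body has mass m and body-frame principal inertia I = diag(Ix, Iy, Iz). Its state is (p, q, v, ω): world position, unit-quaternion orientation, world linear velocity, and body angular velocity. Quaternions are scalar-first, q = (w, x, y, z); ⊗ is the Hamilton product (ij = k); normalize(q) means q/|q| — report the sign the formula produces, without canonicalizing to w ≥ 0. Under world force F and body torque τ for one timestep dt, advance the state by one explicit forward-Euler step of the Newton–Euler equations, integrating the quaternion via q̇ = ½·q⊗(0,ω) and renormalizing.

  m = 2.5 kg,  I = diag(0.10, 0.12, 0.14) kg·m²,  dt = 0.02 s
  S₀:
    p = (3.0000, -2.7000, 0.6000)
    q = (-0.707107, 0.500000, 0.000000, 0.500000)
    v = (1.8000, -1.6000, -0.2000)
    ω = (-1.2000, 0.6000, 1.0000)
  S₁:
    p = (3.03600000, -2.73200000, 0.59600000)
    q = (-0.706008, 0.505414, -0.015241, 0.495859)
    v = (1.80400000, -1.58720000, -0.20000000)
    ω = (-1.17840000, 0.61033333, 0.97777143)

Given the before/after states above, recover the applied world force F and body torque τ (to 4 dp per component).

F = (0.5000, 1.6000, 0.0000)
τ = (0.1200, 0.1100, -0.1700)

rate change Δω = (0.02160000, 0.01033333, -0.02222857)
ω₀×(Iω₀) = (0.0120, 0.0480, -0.0144)
τ = I·(Δω/dt) + ω₀×(Iω₀) = (0.1200, 0.1100, -0.1700)
v₁ − v₀ = (0.00400000, 0.01280000, 0.00000000)
m·(v₁−v₀)/dt = (0.5000, 1.6000, 0.0000)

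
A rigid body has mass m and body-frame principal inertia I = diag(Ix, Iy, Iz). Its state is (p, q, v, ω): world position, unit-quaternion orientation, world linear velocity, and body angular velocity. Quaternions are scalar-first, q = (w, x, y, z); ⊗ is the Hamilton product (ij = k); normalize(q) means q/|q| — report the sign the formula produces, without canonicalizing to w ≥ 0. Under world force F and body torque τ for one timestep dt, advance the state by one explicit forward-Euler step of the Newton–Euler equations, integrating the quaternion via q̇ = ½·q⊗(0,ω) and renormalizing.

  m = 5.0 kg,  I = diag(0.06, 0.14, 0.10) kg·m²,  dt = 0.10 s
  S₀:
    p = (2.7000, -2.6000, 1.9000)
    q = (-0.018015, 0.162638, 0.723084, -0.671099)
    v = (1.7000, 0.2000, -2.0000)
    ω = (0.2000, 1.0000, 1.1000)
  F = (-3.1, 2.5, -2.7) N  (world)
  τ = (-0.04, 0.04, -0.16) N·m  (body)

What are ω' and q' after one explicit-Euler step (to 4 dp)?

ω' = (0.2067, 1.0349, 0.9240)
q' = (-0.0188, 0.2351, 0.7045, -0.6693)

angular accel α = (0.0667, 0.3486, -1.7600)
new body rate ω' = (0.2067, 1.0349, 0.9240)
q⊗(0,ω) = (-0.0174027, 1.4628884, -0.3311366, -0.0017953)
q + ½dt·q⊗(0,ω), renormalized = (-0.0188, 0.2351, 0.7045, -0.6693)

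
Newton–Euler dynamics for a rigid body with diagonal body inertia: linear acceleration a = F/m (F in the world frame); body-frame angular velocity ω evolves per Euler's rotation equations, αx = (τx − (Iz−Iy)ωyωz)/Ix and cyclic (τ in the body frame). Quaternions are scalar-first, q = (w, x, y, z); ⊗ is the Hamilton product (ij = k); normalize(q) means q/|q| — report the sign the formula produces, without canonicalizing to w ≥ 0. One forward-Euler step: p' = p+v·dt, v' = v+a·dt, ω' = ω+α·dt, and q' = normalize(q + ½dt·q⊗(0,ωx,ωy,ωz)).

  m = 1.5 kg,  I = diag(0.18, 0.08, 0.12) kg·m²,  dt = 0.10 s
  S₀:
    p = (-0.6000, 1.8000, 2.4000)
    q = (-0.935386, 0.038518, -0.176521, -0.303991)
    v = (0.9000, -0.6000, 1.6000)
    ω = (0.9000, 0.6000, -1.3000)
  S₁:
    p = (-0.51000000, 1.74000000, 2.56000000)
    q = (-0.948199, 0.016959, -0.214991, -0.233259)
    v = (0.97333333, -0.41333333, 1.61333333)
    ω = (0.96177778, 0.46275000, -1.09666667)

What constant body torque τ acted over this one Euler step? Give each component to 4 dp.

ω₁ − ω₀ = (0.06177778, -0.13725000, 0.20333333)
τ = I·(Δω/dt) + ω₀×(Iω₀) = (0.0800, -0.1800, 0.1900)

τ = (0.0800, -0.1800, 0.1900)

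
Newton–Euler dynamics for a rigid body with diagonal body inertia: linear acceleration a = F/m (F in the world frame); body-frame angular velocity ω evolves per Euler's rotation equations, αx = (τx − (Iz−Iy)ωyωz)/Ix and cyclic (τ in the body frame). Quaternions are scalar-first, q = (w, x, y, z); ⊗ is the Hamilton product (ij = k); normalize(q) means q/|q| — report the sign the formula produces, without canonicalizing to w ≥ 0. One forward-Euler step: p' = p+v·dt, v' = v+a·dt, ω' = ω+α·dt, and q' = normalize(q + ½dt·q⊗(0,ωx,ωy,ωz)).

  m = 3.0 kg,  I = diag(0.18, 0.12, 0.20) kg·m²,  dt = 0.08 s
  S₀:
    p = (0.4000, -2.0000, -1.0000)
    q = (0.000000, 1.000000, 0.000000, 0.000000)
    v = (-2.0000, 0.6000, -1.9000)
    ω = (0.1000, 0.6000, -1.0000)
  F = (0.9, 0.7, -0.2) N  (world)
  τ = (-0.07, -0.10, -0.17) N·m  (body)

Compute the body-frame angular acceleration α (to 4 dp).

gyro term ω×Iω = (-0.0480, 0.0020, -0.0036)
(τ − ω×Iω)/I = (-0.1222, -0.8500, -0.8320)

α = (-0.1222, -0.8500, -0.8320)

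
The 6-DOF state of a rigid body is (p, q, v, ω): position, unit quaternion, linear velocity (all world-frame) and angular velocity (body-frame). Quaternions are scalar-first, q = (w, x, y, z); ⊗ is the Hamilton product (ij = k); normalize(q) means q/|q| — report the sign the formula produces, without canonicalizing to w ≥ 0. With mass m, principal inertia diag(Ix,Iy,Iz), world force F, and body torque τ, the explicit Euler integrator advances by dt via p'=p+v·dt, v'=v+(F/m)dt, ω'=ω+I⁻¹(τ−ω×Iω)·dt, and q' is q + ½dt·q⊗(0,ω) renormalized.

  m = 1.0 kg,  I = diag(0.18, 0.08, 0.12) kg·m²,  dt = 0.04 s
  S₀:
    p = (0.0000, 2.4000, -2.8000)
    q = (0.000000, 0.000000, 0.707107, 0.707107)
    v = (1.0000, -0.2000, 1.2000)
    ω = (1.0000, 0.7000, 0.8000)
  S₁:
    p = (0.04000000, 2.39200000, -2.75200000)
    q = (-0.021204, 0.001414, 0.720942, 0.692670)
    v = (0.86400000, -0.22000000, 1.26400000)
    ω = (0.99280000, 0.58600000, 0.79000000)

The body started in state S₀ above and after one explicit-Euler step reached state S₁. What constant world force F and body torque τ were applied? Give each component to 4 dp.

F = (-3.4000, -0.5000, 1.6000)
τ = (-0.0100, -0.1800, -0.1000)

v₁ − v₀ = (-0.13600000, -0.02000000, 0.06400000)
m·(v₁−v₀)/dt = (-3.4000, -0.5000, 1.6000)
ω₁ − ω₀ = (-0.00720000, -0.11400000, -0.01000000)
ω₀×(Iω₀) = (0.0224, 0.0480, -0.0700)
τ = I·(Δω/dt) + ω₀×(Iω₀) = (-0.0100, -0.1800, -0.1000)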